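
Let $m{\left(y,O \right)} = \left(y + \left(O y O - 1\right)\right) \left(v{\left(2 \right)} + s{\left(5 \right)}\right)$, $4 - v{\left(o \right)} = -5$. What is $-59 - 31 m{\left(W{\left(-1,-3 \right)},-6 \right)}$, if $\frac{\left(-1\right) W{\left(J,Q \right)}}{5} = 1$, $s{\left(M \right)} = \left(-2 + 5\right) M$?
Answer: $138325$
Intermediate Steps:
$v{\left(o \right)} = 9$ ($v{\left(o \right)} = 4 - -5 = 4 + 5 = 9$)
$s{\left(M \right)} = 3 M$
$W{\left(J,Q \right)} = -5$ ($W{\left(J,Q \right)} = \left(-5\right) 1 = -5$)
$m{\left(y,O \right)} = -24 + 24 y + 24 y O^{2}$ ($m{\left(y,O \right)} = \left(y + \left(O y O - 1\right)\right) \left(9 + 3 \cdot 5\right) = \left(y + \left(y O^{2} - 1\right)\right) \left(9 + 15\right) = \left(y + \left(-1 + y O^{2}\right)\right) 24 = \left(-1 + y + y O^{2}\right) 24 = -24 + 24 y + 24 y O^{2}$)
$-59 - 31 m{\left(W{\left(-1,-3 \right)},-6 \right)} = -59 - 31 \left(-24 + 24 \left(-5\right) + 24 \left(-5\right) \left(-6\right)^{2}\right) = -59 - 31 \left(-24 - 120 + 24 \left(-5\right) 36\right) = -59 - 31 \left(-24 - 120 - 4320\right) = -59 - -138384 = -59 + 138384 = 138325$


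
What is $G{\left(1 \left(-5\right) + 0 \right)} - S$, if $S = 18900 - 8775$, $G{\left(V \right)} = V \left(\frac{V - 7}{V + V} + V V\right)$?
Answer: $-10256$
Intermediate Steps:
$G{\left(V \right)} = V \left(V^{2} + \frac{-7 + V}{2 V}\right)$ ($G{\left(V \right)} = V \left(\frac{-7 + V}{2 V} + V^{2}\right) = V \left(V^{2} + \frac{-7 + V}{2 V}\right)$)
$S = 10125$ ($S = 18900 - 8775 = 10125$)
$G{\left(1 \left(-5\right) + 0 \right)} - S = \left(- \frac{7}{2} + \left(1 \left(-5\right) + 0\right)^{3} + \frac{1 \left(-5\right) + 0}{2}\right) - 10125 = \left(- \frac{7}{2} + \left(-5 + 0\right)^{3} + \frac{-5 + 0}{2}\right) - 10125 = \left(- \frac{7}{2} + \left(-5\right)^{3} + \frac{1}{2} \left(-5\right)\right) - 10125 = \left(- \frac{7}{2} - 125 - \frac{5}{2}\right) - 10125 = -131 - 10125 = -10256$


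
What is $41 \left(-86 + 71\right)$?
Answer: $-615$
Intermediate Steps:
$41 \left(-86 + 71\right) = 41 \left(-15\right) = -615$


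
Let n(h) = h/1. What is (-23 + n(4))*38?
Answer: -722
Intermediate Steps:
n(h) = h (n(h) = h*1 = h)
(-23 + n(4))*38 = (-23 + 4)*38 = -19*38 = -722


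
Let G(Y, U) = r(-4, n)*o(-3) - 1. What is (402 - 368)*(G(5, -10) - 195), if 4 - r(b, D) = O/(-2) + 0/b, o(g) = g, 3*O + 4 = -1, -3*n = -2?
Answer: -6987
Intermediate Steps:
n = ⅔ (n = -⅓*(-2) = ⅔ ≈ 0.66667)
O = -5/3 (O = -4/3 + (⅓)*(-1) = -4/3 - ⅓ = -5/3 ≈ -1.6667)
r(b, D) = 19/6 (r(b, D) = 4 - (-5/3/(-2) + 0/b) = 4 - (-5/3*(-½) + 0) = 4 - (⅚ + 0) = 4 - 1*⅚ = 4 - ⅚ = 19/6)
G(Y, U) = -21/2 (G(Y, U) = (19/6)*(-3) - 1 = -19/2 - 1 = -21/2)
(402 - 368)*(G(5, -10) - 195) = (402 - 368)*(-21/2 - 195) = 34*(-411/2) = -6987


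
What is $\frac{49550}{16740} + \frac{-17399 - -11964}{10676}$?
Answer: $\frac{21900695}{8935812} \approx 2.4509$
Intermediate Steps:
$\frac{49550}{16740} + \frac{-17399 - -11964}{10676} = 49550 \cdot \frac{1}{16740} + \left(-17399 + 11964\right) \frac{1}{10676} = \frac{4955}{1674} - \frac{5435}{10676} = \frac{21900695}{8935812}$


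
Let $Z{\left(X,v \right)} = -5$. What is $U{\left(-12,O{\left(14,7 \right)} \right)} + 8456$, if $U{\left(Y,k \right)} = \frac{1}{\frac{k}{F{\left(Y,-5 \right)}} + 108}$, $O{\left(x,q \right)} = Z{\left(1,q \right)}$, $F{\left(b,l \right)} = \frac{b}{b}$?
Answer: $\frac{870969}{103} \approx 8456.0$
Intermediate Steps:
$F{\left(b,l \right)} = 1$
$O{\left(x,q \right)} = -5$
$U{\left(Y,k \right)} = \frac{1}{108 + k}$ ($U{\left(Y,k \right)} = \frac{1}{\frac{k}{1} + 108} = \frac{1}{k 1 + 108} = \frac{1}{k + 108} = \frac{1}{108 + k}$)
$U{\left(-12,O{\left(14,7 \right)} \right)} + 8456 = \frac{1}{108 - 5} + 8456 = \frac{1}{103} + 8456 = \frac{870969}{103}$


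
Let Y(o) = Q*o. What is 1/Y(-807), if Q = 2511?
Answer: -1/2026377 ≈ -4.9349e-7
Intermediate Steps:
Y(o) = 2511*o
1/Y(-807) = 1/(2511*(-807)) = 1/(-2026377) = -1/2026377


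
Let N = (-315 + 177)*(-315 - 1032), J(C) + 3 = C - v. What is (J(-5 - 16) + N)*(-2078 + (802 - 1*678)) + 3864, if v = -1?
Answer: -363172438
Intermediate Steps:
J(C) = -2 + C (J(C) = -3 + (C - 1*(-1)) = -3 + (C + 1) = -3 + (1 + C) = -2 + C)
N = 185886 (N = -138*(-1347) = 185886)
(J(-5 - 16) + N)*(-2078 + (802 - 1*678)) + 3864 = ((-2 + (-5 - 16)) + 185886)*(-2078 + (802 - 1*678)) + 3864 = ((-2 - 21) + 185886)*(-2078 + (802 - 678)) + 3864 = (-23 + 185886)*(-2078 + 124) + 3864 = 185863*(-1954) + 3864 = -363176302 + 3864 = -363172438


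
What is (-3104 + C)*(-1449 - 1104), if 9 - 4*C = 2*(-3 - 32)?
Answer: 31496361/4 ≈ 7.8741e+6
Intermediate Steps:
C = 79/4 (C = 9/4 - (-3 - 32)/2 = 9/4 - (-35)/2 = 9/4 - 1/4*(-70) = 9/4 + 35/2 = 79/4 ≈ 19.750)
(-3104 + C)*(-1449 - 1104) = (-3104 + 79/4)*(-1449 - 1104) = -12337/4*(-2553) = 31496361/4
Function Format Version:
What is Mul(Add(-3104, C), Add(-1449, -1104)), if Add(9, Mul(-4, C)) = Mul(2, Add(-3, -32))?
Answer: Rational(31496361, 4) ≈ 7.8741e+6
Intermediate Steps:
C = Rational(79, 4) (C = Add(Rational(9, 4), Mul(Rational(-1, 4), Mul(2, Add(-3, -32)))) = Add(Rational(9, 4), Mul(Rational(-1, 4), Mul(2, -35))) = Add(Rational(9, 4), Mul(Rational(-1, 4), -70)) = Add(Rational(9, 4), Rational(35, 2)) = Rational(79, 4) ≈ 19.750)
Mul(Add(-3104, C), Add(-1449, -1104)) = Mul(Add(-3104, Rational(79, 4)), Add(-1449, -1104)) = Mul(Rational(-12337, 4), -2553) = Rational(31496361, 4)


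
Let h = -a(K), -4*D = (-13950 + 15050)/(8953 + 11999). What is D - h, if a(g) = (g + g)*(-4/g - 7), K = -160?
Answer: 46764589/20952 ≈ 2232.0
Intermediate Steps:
a(g) = 2*g*(-7 - 4/g) (a(g) = (2*g)*(-7 - 4/g) = 2*g*(-7 - 4/g))
D = -275/20952 (D = -(-13950 + 15050)/(4*(8953 + 11999)) = -275/20952 ≈ -0.013125)
h = -2232 (h = -(-8 - 14*(-160)) = -(-8 + 2240) = -1*2232 = -2232)
D - h = -275/20952 - 1*(-2232) = -275/20952 + 2232 = 46764589/20952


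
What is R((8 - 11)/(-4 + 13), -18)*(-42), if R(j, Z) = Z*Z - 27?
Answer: -12474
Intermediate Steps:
R(j, Z) = -27 + Z² (R(j, Z) = Z² - 27 = -27 + Z²)
R((8 - 11)/(-4 + 13), -18)*(-42) = (-27 + (-18)²)*(-42) = (-27 + 324)*(-42) = 297*(-42) = -12474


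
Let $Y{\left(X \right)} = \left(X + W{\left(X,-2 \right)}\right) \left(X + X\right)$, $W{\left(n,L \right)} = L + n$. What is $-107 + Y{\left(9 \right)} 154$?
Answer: $44245$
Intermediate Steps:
$Y{\left(X \right)} = 2 X \left(-2 + 2 X\right)$ ($Y{\left(X \right)} = \left(X + \left(-2 + X\right)\right) \left(X + X\right) = \left(-2 + 2 X\right) 2 X = 2 X \left(-2 + 2 X\right)$)
$-107 + Y{\left(9 \right)} 154 = -107 + 4 \cdot 9 \left(-1 + 9\right) 154 = -107 + 4 \cdot 9 \cdot 8 \cdot 154 = -107 + 288 \cdot 154 = -107 + 44352 = 44245$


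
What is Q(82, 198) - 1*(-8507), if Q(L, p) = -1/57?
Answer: 484898/57 ≈ 8507.0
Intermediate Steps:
Q(L, p) = -1/57 (Q(L, p) = -1*1/57 = -1/57)
Q(82, 198) - 1*(-8507) = -1/57 - 1*(-8507) = -1/57 + 8507 = 484898/57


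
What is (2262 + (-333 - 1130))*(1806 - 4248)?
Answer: -1951158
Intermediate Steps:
(2262 + (-333 - 1130))*(1806 - 4248) = (2262 - 1463)*(-2442) = 799*(-2442) = -1951158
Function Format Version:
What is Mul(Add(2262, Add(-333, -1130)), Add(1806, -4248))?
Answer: -1951158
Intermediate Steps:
Mul(Add(2262, Add(-333, -1130)), Add(1806, -4248)) = Mul(Add(2262, -1463), -2442) = Mul(799, -2442) = -1951158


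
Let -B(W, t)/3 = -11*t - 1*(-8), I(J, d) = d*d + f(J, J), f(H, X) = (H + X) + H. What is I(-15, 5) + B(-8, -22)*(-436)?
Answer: 326980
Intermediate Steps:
f(H, X) = X + 2*H
I(J, d) = d² + 3*J (I(J, d) = d*d + (J + 2*J) = d² + 3*J)
B(W, t) = -24 + 33*t (B(W, t) = -3*(-11*t - 1*(-8)) = -3*(-11*t + 8) = -3*(8 - 11*t) = -24 + 33*t)
I(-15, 5) + B(-8, -22)*(-436) = (5² + 3*(-15)) + (-24 + 33*(-22))*(-436) = (25 - 45) + (-24 - 726)*(-436) = -20 - 750*(-436) = -20 + 327000 = 326980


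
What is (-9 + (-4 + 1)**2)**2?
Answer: 0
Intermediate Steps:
(-9 + (-4 + 1)**2)**2 = (-9 + (-3)**2)**2 = (-9 + 9)**2 = 0**2 = 0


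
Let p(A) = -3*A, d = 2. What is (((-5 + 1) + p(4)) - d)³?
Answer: -5832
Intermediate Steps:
(((-5 + 1) + p(4)) - d)³ = (((-5 + 1) - 3*4) - 1*2)³ = ((-4 - 12) - 2)³ = (-16 - 2)³ = (-18)³ = -5832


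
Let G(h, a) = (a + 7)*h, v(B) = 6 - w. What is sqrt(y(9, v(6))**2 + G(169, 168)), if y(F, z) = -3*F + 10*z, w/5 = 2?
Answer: 4*sqrt(2129) ≈ 184.56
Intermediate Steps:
w = 10 (w = 5*2 = 10)
v(B) = -4 (v(B) = 6 - 1*10 = 6 - 10 = -4)
G(h, a) = h*(7 + a) (G(h, a) = (7 + a)*h = h*(7 + a))
sqrt(y(9, v(6))**2 + G(169, 168)) = sqrt((-3*9 + 10*(-4))**2 + 169*(7 + 168)) = sqrt((-27 - 40)**2 + 169*175) = sqrt((-67)**2 + 29575) = sqrt(4489 + 29575) = sqrt(34064) = 4*sqrt(2129)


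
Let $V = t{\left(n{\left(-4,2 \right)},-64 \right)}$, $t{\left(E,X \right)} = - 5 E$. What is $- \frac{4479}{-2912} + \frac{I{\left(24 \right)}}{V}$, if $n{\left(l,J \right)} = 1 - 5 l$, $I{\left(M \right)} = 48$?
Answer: $\frac{15739}{14560} \approx 1.081$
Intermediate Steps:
$V = -105$ ($V = - 5 \left(1 - -20\right) = - 5 \left(1 + 20\right) = \left(-5\right) 21 = -105$)
$- \frac{4479}{-2912} + \frac{I{\left(24 \right)}}{V} = - \frac{4479}{-2912} + \frac{48}{-105} = \left(-4479\right) \left(- \frac{1}{2912}\right) + 48 \left(- \frac{1}{105}\right) = \frac{4479}{2912} - \frac{16}{35} = \frac{15739}{14560}$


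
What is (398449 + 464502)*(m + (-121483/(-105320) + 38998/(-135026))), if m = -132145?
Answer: -810834626891094209051/7110469160 ≈ -1.1403e+11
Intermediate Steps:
(398449 + 464502)*(m + (-121483/(-105320) + 38998/(-135026))) = (398449 + 464502)*(-132145 + (-121483/(-105320) + 38998/(-135026))) = 862951*(-132145 + (-121483*(-1/105320) + 38998*(-1/135026))) = 862951*(-132145 + (121483/105320 - 19499/67513)) = 862951*(-132145 + 6148047099/7110469160) = 862951*(-939606799101101/7110469160) = -810834626891094209051/7110469160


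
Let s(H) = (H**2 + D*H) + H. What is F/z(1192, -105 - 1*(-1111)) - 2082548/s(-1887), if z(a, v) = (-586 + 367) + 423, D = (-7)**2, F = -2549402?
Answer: -86644317365/6932838 ≈ -12498.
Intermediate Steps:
D = 49
z(a, v) = 204 (z(a, v) = -219 + 423 = 204)
s(H) = H**2 + 50*H (s(H) = (H**2 + 49*H) + H = H**2 + 50*H)
F/z(1192, -105 - 1*(-1111)) - 2082548/s(-1887) = -2549402/204 - 2082548*(-1/(1887*(50 - 1887))) = -2549402*1/204 - 2082548/((-1887*(-1837))) = -1274701/102 - 2082548/3466419 = -86644317365/6932838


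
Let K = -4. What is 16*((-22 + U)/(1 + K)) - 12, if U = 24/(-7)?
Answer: 2596/21 ≈ 123.62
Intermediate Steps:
U = -24/7 (U = 24*(-⅐) = -24/7 ≈ -3.4286)
16*((-22 + U)/(1 + K)) - 12 = 16*((-22 - 24/7)/(1 - 4)) - 12 = 16*(-178/7/(-3)) - 12 = 16*(-178/7*(-⅓)) - 12 = 16*(178/21) - 12 = 2848/21 - 12 = 2596/21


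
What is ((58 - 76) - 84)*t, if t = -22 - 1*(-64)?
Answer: -4284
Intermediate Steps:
t = 42 (t = -22 + 64 = 42)
((58 - 76) - 84)*t = ((58 - 76) - 84)*42 = (-18 - 84)*42 = -102*42 = -4284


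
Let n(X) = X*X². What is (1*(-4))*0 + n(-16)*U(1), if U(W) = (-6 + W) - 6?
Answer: 45056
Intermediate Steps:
n(X) = X³
U(W) = -12 + W
(1*(-4))*0 + n(-16)*U(1) = (1*(-4))*0 + (-16)³*(-12 + 1) = -4*0 - 4096*(-11) = 0 + 45056 = 45056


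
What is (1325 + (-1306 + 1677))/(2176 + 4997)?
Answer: 1696/7173 ≈ 0.23644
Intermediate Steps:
(1325 + (-1306 + 1677))/(2176 + 4997) = (1325 + 371)/7173 = 1696*(1/7173) = 1696/7173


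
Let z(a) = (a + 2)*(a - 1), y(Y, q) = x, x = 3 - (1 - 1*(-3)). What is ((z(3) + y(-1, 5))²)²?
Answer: 6561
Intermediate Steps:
x = -1 (x = 3 - (1 + 3) = 3 - 1*4 = 3 - 4 = -1)
y(Y, q) = -1
z(a) = (-1 + a)*(2 + a) (z(a) = (2 + a)*(-1 + a) = (-1 + a)*(2 + a))
((z(3) + y(-1, 5))²)² = (((-2 + 3 + 3²) - 1)²)² = (((-2 + 3 + 9) - 1)²)² = ((10 - 1)²)² = (9²)² = 81² = 6561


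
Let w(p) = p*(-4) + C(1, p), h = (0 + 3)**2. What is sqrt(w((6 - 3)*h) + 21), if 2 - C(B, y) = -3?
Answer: I*sqrt(82) ≈ 9.0554*I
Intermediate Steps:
C(B, y) = 5 (C(B, y) = 2 - 1*(-3) = 2 + 3 = 5)
h = 9 (h = 3**2 = 9)
w(p) = 5 - 4*p (w(p) = p*(-4) + 5 = -4*p + 5 = 5 - 4*p)
sqrt(w((6 - 3)*h) + 21) = sqrt((5 - 4*(6 - 3)*9) + 21) = sqrt((5 - 12*9) + 21) = sqrt((5 - 4*27) + 21) = sqrt((5 - 108) + 21) = sqrt(-103 + 21) = sqrt(-82) = I*sqrt(82)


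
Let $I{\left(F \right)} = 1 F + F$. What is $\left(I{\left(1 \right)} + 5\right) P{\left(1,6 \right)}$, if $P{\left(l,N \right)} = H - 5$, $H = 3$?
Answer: $-14$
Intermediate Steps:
$I{\left(F \right)} = 2 F$ ($I{\left(F \right)} = F + F = 2 F$)
$P{\left(l,N \right)} = -2$ ($P{\left(l,N \right)} = 3 - 5 = -2$)
$\left(I{\left(1 \right)} + 5\right) P{\left(1,6 \right)} = \left(2 \cdot 1 + 5\right) \left(-2\right) = \left(2 + 5\right) \left(-2\right) = 7 \left(-2\right) = -14$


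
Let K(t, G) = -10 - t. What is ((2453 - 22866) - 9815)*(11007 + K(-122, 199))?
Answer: -336105132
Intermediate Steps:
((2453 - 22866) - 9815)*(11007 + K(-122, 199)) = ((2453 - 22866) - 9815)*(11007 + (-10 - 1*(-122))) = (-20413 - 9815)*(11007 + (-10 + 122)) = -30228*(11007 + 112) = -30228*11119 = -336105132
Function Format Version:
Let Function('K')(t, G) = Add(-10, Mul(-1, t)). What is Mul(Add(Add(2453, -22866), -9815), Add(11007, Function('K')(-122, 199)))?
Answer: -336105132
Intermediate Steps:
Mul(Add(Add(2453, -22866), -9815), Add(11007, Function('K')(-122, 199))) = Mul(Add(Add(2453, -22866), -9815), Add(11007, Add(-10, Mul(-1, -122)))) = Mul(Add(-20413, -9815), Add(11007, Add(-10, 122))) = Mul(-30228, Add(11007, 112)) = Mul(-30228, 11119) = -336105132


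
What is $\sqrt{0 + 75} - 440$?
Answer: $-440 + 5 \sqrt{3} \approx -431.34$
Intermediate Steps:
$\sqrt{0 + 75} - 440 = \sqrt{75} - 440 = 5 \sqrt{3} - 440 = -440 + 5 \sqrt{3}$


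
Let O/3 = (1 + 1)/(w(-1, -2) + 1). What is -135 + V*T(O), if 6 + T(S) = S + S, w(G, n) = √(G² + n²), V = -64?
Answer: 441 - 192*√5 ≈ 11.675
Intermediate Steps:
O = 6/(1 + √5) (O = 3*((1 + 1)/(√((-1)² + (-2)²) + 1)) = 3*(2/(√(1 + 4) + 1)) = 3*(2/(√5 + 1)) = 3*(2/(1 + √5)) = 6/(1 + √5) ≈ 1.8541)
T(S) = -6 + 2*S (T(S) = -6 + (S + S) = -6 + 2*S)
-135 + V*T(O) = -135 - 64*(-6 + 2*(-3/2 + 3*√5/2)) = -135 - 64*(-6 + (-3 + 3*√5)) = -135 - 64*(-9 + 3*√5) = -135 + (576 - 192*√5) = 441 - 192*√5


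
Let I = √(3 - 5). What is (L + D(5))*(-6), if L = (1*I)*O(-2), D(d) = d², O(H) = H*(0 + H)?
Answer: -150 - 24*I*√2 ≈ -150.0 - 33.941*I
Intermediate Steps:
O(H) = H² (O(H) = H*H = H²)
I = I*√2 (I = √(-2) = I*√2 ≈ 1.4142*I)
L = 4*I*√2 (L = (1*(I*√2))*(-2)² = (I*√2)*4 = 4*I*√2 ≈ 5.6569*I)
(L + D(5))*(-6) = (4*I*√2 + 5²)*(-6) = (4*I*√2 + 25)*(-6) = (25 + 4*I*√2)*(-6) = -150 - 24*I*√2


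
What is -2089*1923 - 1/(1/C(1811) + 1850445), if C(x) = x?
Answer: -13462085854150523/3351155896 ≈ -4.0171e+6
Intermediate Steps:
-2089*1923 - 1/(1/C(1811) + 1850445) = -2089*1923 - 1/(1/1811 + 1850445) = -4017147 - 1/(1/1811 + 1850445) = -4017147 - 1/3351155896/1811 = -4017147 - 1*1811/3351155896 = -4017147 - 1811/3351155896 = -13462085854150523/3351155896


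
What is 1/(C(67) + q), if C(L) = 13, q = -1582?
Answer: -1/1569 ≈ -0.00063735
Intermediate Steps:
1/(C(67) + q) = 1/(13 - 1582) = 1/(-1569) = -1/1569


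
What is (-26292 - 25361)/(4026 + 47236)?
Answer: -51653/51262 ≈ -1.0076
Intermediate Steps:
(-26292 - 25361)/(4026 + 47236) = -51653/51262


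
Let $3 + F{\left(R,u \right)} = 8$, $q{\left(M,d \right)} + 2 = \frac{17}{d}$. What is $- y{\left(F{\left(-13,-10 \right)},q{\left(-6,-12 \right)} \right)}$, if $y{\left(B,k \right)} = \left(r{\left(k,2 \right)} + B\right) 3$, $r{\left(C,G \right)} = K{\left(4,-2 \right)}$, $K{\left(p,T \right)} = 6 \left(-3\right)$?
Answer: $39$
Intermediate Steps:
$K{\left(p,T \right)} = -18$
$q{\left(M,d \right)} = -2 + \frac{17}{d}$
$r{\left(C,G \right)} = -18$
$F{\left(R,u \right)} = 5$ ($F{\left(R,u \right)} = -3 + 8 = 5$)
$y{\left(B,k \right)} = -54 + 3 B$ ($y{\left(B,k \right)} = \left(-18 + B\right) 3 = -54 + 3 B$)
$- y{\left(F{\left(-13,-10 \right)},q{\left(-6,-12 \right)} \right)} = - (-54 + 3 \cdot 5) = - (-54 + 15) = \left(-1\right) \left(-39\right) = 39$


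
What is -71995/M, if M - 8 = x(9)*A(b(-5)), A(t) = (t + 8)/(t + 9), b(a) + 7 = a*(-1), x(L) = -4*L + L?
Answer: 503965/106 ≈ 4754.4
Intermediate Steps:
x(L) = -3*L
b(a) = -7 - a (b(a) = -7 + a*(-1) = -7 - a)
A(t) = (8 + t)/(9 + t)
M = -106/7 (M = 8 + (-3*9)*((8 + (-7 - 1*(-5)))/(9 + (-7 - 1*(-5)))) = 8 - 27*(8 + (-7 + 5))/(9 + (-7 + 5)) = 8 - 27*(8 - 2)/(9 - 2) = 8 - 27*6/7 = 8 - 162/7 = -106/7 ≈ -15.143)
-71995/M = -71995/(-106/7) = -71995*(-7/106) = 503965/106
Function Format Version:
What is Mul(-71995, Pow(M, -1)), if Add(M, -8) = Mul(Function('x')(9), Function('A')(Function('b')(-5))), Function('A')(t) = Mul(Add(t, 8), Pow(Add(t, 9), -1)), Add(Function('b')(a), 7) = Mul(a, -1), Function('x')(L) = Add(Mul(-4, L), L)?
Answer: Rational(503965, 106) ≈ 4754.4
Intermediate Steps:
Function('x')(L) = Mul(-3, L)
Function('b')(a) = Add(-7, Mul(-1, a)) (Function('b')(a) = Add(-7, Mul(a, -1)) = Add(-7, Mul(-1, a)))
Function('A')(t) = Mul(Pow(Add(9, t), -1), Add(8, t)) (Function('A')(t) = Mul(Add(8, t), Pow(Add(9, t), -1)) = Mul(Pow(Add(9, t), -1), Add(8, t)))
M = Rational(-106, 7) (M = Add(8, Mul(Mul(-3, 9), Mul(Pow(Add(9, Add(-7, Mul(-1, -5))), -1), Add(8, Add(-7, Mul(-1, -5)))))) = Add(8, Mul(-27, Mul(Pow(Add(9, Add(-7, 5)), -1), Add(8, Add(-7, 5))))) = Add(8, Mul(-27, Mul(Pow(Add(9, -2), -1), Add(8, -2)))) = Add(8, Mul(-27, Mul(Pow(7, -1), 6))) = Add(8, Mul(-27, Mul(Rational(1, 7), 6))) = Add(8, Mul(-27, Rational(6, 7))) = Add(8, Rational(-162, 7)) = Rational(-106, 7) ≈ -15.143)
Mul(-71995, Pow(M, -1)) = Mul(-71995, Pow(Rational(-106, 7), -1)) = Mul(-71995, Rational(-7, 106)) = Rational(503965, 106)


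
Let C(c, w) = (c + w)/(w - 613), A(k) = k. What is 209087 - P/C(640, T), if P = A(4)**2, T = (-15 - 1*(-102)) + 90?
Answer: 170831055/817 ≈ 2.0910e+5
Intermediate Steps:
T = 177 (T = (-15 + 102) + 90 = 87 + 90 = 177)
C(c, w) = (c + w)/(-613 + w)
P = 16 (P = 4**2 = 16)
209087 - P/C(640, T) = 209087 - 16/((640 + 177)/(-613 + 177)) = 209087 - 16/(817/(-436)) = 209087 - 16/((-1/436*817)) = 209087 - 16/(-817/436) = 209087 - 16*(-436)/817 = 209087 - 1*(-6976/817) = 209087 + 6976/817 = 170831055/817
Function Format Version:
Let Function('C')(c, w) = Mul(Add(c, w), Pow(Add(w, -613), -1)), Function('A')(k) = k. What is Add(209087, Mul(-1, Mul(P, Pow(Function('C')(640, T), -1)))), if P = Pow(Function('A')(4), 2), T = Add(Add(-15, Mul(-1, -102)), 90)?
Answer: Rational(170831055, 817) ≈ 2.0910e+5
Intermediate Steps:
T = 177 (T = Add(Add(-15, 102), 90) = Add(87, 90) = 177)
Function('C')(c, w) = Mul(Pow(Add(-613, w), -1), Add(c, w)) (Function('C')(c, w) = Mul(Add(c, w), Pow(Add(-613, w), -1)) = Mul(Pow(Add(-613, w), -1), Add(c, w)))
P = 16 (P = Pow(4, 2) = 16)
Add(209087, Mul(-1, Mul(P, Pow(Function('C')(640, T), -1)))) = Add(209087, Mul(-1, Mul(16, Pow(Mul(Pow(Add(-613, 177), -1), Add(640, 177)), -1)))) = Add(209087, Mul(-1, Mul(16, Pow(Mul(Pow(-436, -1), 817), -1)))) = Add(209087, Mul(-1, Mul(16, Pow(Mul(Rational(-1, 436), 817), -1)))) = Add(209087, Mul(-1, Mul(16, Pow(Rational(-817, 436), -1)))) = Add(209087, Mul(-1, Mul(16, Rational(-436, 817)))) = Add(209087, Mul(-1, Rational(-6976, 817))) = Add(209087, Rational(6976, 817)) = Rational(170831055, 817)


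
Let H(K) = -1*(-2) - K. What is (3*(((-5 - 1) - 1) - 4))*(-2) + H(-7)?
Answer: 75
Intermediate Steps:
H(K) = 2 - K
(3*(((-5 - 1) - 1) - 4))*(-2) + H(-7) = (3*(((-5 - 1) - 1) - 4))*(-2) + (2 - 1*(-7)) = (3*((-6 - 1) - 4))*(-2) + (2 + 7) = (3*(-7 - 4))*(-2) + 9 = (3*(-11))*(-2) + 9 = -33*(-2) + 9 = 66 + 9 = 75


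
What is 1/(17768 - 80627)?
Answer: -1/62859 ≈ -1.5909e-5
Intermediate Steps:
1/(17768 - 80627) = 1/(-62859) = -1/62859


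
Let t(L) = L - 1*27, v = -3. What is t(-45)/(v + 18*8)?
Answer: -24/47 ≈ -0.51064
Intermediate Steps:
t(L) = -27 + L (t(L) = L - 27 = -27 + L)
t(-45)/(v + 18*8) = (-27 - 45)/(-3 + 18*8) = -72/(-3 + 144) = -72/141 = -72*1/141 = -24/47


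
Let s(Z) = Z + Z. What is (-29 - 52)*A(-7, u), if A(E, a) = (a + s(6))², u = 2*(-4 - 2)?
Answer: 0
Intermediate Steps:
s(Z) = 2*Z
u = -12 (u = 2*(-6) = -12)
A(E, a) = (12 + a)² (A(E, a) = (a + 2*6)² = (a + 12)² = (12 + a)²)
(-29 - 52)*A(-7, u) = (-29 - 52)*(12 - 12)² = -81*0² = -81*0 = 0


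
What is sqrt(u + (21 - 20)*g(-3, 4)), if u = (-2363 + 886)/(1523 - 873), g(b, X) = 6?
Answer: sqrt(62998)/130 ≈ 1.9307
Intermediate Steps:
u = -1477/650 ≈ -2.2723
sqrt(u + (21 - 20)*g(-3, 4)) = sqrt(-1477/650 + (21 - 20)*6) = sqrt(-1477/650 + 1*6) = sqrt(-1477/650 + 6) = sqrt(2423/650) = sqrt(62998)/130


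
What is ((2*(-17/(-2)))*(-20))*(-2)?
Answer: 680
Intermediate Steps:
((2*(-17/(-2)))*(-20))*(-2) = ((2*(-17*(-½)))*(-20))*(-2) = ((2*(17/2))*(-20))*(-2) = (17*(-20))*(-2) = -340*(-2) = 680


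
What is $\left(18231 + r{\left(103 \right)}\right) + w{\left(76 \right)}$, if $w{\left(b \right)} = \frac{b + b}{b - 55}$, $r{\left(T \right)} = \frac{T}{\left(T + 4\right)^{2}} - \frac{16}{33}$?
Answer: $\frac{16077918774}{881573} \approx 18238.0$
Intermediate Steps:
$r{\left(T \right)} = - \frac{16}{33} + \frac{T}{\left(4 + T\right)^{2}}$ ($r{\left(T \right)} = \frac{T}{\left(4 + T\right)^{2}} - \frac{16}{33} = - \frac{16}{33} + \frac{T}{\left(4 + T\right)^{2}}$)
$w{\left(b \right)} = \frac{2 b}{-55 + b}$
$\left(18231 + r{\left(103 \right)}\right) + w{\left(76 \right)} = \left(18231 - \left(\frac{16}{33} - \frac{103}{\left(4 + 103\right)^{2}}\right)\right) + 2 \cdot 76 \frac{1}{-55 + 76} = \left(18231 - \left(\frac{16}{33} - \frac{103}{11449}\right)\right) + 2 \cdot 76 \cdot \frac{1}{21} = \left(18231 + \left(- \frac{16}{33} + 103 \cdot \frac{1}{11449}\right)\right) + 2 \cdot 76 \cdot \frac{1}{21} = \left(18231 + \left(- \frac{16}{33} + \frac{103}{11449}\right)\right) + \frac{152}{21} = \left(18231 - \frac{179785}{377817}\right) + \frac{152}{21} = \frac{6887801942}{377817} + \frac{152}{21} = \frac{16077918774}{881573}$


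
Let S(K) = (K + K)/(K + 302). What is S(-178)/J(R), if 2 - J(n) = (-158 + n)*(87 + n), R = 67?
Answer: -89/434496 ≈ -0.00020484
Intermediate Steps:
J(n) = 2 - (-158 + n)*(87 + n)
S(K) = 2*K/(302 + K) (S(K) = (2*K)/(302 + K) = 2*K/(302 + K))
S(-178)/J(R) = (2*(-178)/(302 - 178))/(13748 - 1*67² + 71*67) = (2*(-178)/124)/(13748 - 1*4489 + 4757) = (2*(-178)*(1/124))/(13748 - 4489 + 4757) = -89/31/14016 = -89/31*1/14016 = -89/434496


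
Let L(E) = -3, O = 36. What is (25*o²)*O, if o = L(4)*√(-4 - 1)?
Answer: -40500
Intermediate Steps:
o = -3*I*√5 (o = -3*√(-4 - 1) = -3*I*√5 ≈ -6.7082*I)
(25*o²)*O = (25*(-3*I*√5)²)*36 = (25*(-45))*36 = -1125*36 = -40500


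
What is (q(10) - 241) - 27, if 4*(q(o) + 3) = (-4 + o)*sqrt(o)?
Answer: -271 + 3*sqrt(10)/2 ≈ -266.26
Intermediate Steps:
q(o) = -3 + sqrt(o)*(-4 + o)/4 (q(o) = -3 + ((-4 + o)*sqrt(o))/4 = -3 + (sqrt(o)*(-4 + o))/4 = -3 + sqrt(o)*(-4 + o)/4)
(q(10) - 241) - 27 = ((-3 - sqrt(10) + 10**(3/2)/4) - 241) - 27 = ((-3 - sqrt(10) + (10*sqrt(10))/4) - 241) - 27 = ((-3 - sqrt(10) + 5*sqrt(10)/2) - 241) - 27 = ((-3 + 3*sqrt(10)/2) - 241) - 27 = (-244 + 3*sqrt(10)/2) - 27 = -271 + 3*sqrt(10)/2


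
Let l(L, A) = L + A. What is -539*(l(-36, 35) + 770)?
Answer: -414491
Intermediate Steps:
l(L, A) = A + L
-539*(l(-36, 35) + 770) = -539*((35 - 36) + 770) = -539*(-1 + 770) = -539*769 = -414491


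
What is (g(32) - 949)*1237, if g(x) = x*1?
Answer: -1134329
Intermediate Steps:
g(x) = x
(g(32) - 949)*1237 = (32 - 949)*1237 = -917*1237 = -1134329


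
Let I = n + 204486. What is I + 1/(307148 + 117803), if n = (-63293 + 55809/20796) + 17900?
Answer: 468657753869261/2945760332 ≈ 1.5910e+5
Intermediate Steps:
n = -314645673/6932 (n = (-63293 + 55809*(1/20796)) + 17900 = (-63293 + 18603/6932) + 17900 = -438728473/6932 + 17900 = -314645673/6932 ≈ -45390.)
I = 1102851279/6932 (I = -314645673/6932 + 204486 = 1102851279/6932 ≈ 1.5910e+5)
I + 1/(307148 + 117803) = 1102851279/6932 + 1/(307148 + 117803) = 1102851279/6932 + 1/424951 = 468657753869261/2945760332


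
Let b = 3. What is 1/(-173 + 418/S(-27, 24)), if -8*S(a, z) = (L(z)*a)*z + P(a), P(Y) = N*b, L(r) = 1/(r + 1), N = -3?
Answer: -873/67429 ≈ -0.012947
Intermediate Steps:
L(r) = 1/(1 + r)
P(Y) = -9 (P(Y) = -3*3 = -9)
S(a, z) = 9/8 - a*z/(8*(1 + z)) (S(a, z) = -((a/(1 + z))*z - 9)/8 = -(a*z/(1 + z) - 9)/8 = -(-9 + a*z/(1 + z))/8 = 9/8 - a*z/(8*(1 + z)))
1/(-173 + 418/S(-27, 24)) = 1/(-173 + 418/(((9 + 9*24 - 1*(-27)*24)/(8*(1 + 24))))) = 1/(-173 + 418/(((⅛)*(9 + 216 + 648)/25))) = 1/(-173 + 418/(((⅛)*(1/25)*873))) = 1/(-173 + 418/(873/200)) = 1/(-173 + 418*(200/873)) = 1/(-173 + 83600/873) = 1/(-67429/873) = -873/67429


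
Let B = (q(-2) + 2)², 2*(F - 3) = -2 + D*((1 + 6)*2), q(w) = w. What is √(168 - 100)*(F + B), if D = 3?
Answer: 46*√17 ≈ 189.66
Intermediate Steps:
F = 23 (F = 3 + (-2 + 3*((1 + 6)*2))/2 = 3 + (-2 + 3*(7*2))/2 = 3 + (-2 + 3*14)/2 = 3 + (-2 + 42)/2 = 3 + (½)*40 = 3 + 20 = 23)
B = 0 (B = (-2 + 2)² = 0² = 0)
√(168 - 100)*(F + B) = √(168 - 100)*(23 + 0) = √68*23 = (2*√17)*23 = 46*√17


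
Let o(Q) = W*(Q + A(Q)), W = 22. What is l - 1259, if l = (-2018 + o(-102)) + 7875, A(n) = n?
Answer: 110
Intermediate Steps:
o(Q) = 44*Q (o(Q) = 22*(Q + Q) = 22*(2*Q) = 44*Q)
l = 1369 (l = (-2018 + 44*(-102)) + 7875 = (-2018 - 4488) + 7875 = -6506 + 7875 = 1369)
l - 1259 = 1369 - 1259 = 110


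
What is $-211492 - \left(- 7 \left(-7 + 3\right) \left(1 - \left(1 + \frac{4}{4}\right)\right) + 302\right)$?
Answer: $-211766$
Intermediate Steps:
$-211492 - \left(- 7 \left(-7 + 3\right) \left(1 - \left(1 + \frac{4}{4}\right)\right) + 302\right) = -211492 - \left(- 7 \left(- 4 \left(1 - \left(1 + 4 \cdot \frac{1}{4}\right)\right)\right) + 302\right) = -211492 - \left(- 7 \left(- 4 \left(1 - \left(1 + 1\right)\right)\right) + 302\right) = -211492 - \left(- 7 \left(- 4 \left(1 - 2\right)\right) + 302\right) = -211492 - \left(- 7 \left(\left(-4\right) \left(-1\right)\right) + 302\right) = -211492 - \left(\left(-7\right) 4 + 302\right) = -211492 - \left(-28 + 302\right) = -211492 - 274 = -211766$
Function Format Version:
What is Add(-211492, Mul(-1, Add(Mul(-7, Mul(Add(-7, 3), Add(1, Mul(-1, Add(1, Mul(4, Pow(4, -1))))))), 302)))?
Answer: -211766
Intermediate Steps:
Add(-211492, Mul(-1, Add(Mul(-7, Mul(Add(-7, 3), Add(1, Mul(-1, Add(1, Mul(4, Pow(4, -1))))))), 302))) = Add(-211492, Mul(-1, Add(Mul(-7, Mul(-4, Add(1, Mul(-1, Add(1, Mul(4, Rational(1, 4))))))), 302))) = Add(-211492, Mul(-1, Add(Mul(-7, Mul(-4, Add(1, Mul(-1, Add(1, 1))))), 302))) = Add(-211492, Mul(-1, Add(Mul(-7, Mul(-4, Add(1, Mul(-1, 2)))), 302))) = Add(-211492, Mul(-1, Add(Mul(-7, Mul(-4, Add(1, -2))), 302))) = Add(-211492, Mul(-1, Add(Mul(-7, Mul(-4, -1)), 302))) = Add(-211492, Mul(-1, Add(Mul(-7, 4), 302))) = Add(-211492, Mul(-1, Add(-28, 302))) = Add(-211492, Mul(-1, 274)) = Add(-211492, -274) = -211766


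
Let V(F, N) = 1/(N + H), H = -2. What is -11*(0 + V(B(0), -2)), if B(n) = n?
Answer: 11/4 ≈ 2.7500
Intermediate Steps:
V(F, N) = 1/(-2 + N) (V(F, N) = 1/(N - 2) = 1/(-2 + N))
-11*(0 + V(B(0), -2)) = -11*(0 + 1/(-2 - 2)) = -11*(0 + 1/(-4)) = -11*(0 - ¼) = -11*(-¼) = 11/4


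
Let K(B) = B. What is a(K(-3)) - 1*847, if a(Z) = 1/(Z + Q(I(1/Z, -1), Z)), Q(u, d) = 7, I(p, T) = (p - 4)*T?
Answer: -3387/4 ≈ -846.75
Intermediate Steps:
I(p, T) = T*(-4 + p) (I(p, T) = (-4 + p)*T = T*(-4 + p))
a(Z) = 1/(7 + Z) (a(Z) = 1/(Z + 7) = 1/(7 + Z))
a(K(-3)) - 1*847 = 1/(7 - 3) - 1*847 = 1/4 - 847 = -3387/4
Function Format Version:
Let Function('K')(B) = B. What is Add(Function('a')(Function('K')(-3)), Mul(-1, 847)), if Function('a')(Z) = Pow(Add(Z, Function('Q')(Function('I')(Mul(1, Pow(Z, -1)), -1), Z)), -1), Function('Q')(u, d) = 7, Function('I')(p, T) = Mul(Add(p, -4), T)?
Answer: Rational(-3387, 4) ≈ -846.75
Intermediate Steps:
Function('I')(p, T) = Mul(T, Add(-4, p)) (Function('I')(p, T) = Mul(Add(-4, p), T) = Mul(T, Add(-4, p)))
Function('a')(Z) = Pow(Add(7, Z), -1) (Function('a')(Z) = Pow(Add(Z, 7), -1) = Pow(Add(7, Z), -1))
Add(Function('a')(Function('K')(-3)), Mul(-1, 847)) = Add(Pow(Add(7, -3), -1), Mul(-1, 847)) = Add(Pow(4, -1), -847) = Add(Rational(1, 4), -847) = Rational(-3387, 4)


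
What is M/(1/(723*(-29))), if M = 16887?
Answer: -354069729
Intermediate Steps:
M/(1/(723*(-29))) = 16887/(1/(723*(-29))) = 16887/(1/(-20967)) = 16887/(-1/20967) = 16887*(-20967) = -354069729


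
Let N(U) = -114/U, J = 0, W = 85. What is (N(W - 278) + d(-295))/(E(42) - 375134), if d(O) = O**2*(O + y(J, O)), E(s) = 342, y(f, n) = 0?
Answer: 4954768261/72334856 ≈ 68.498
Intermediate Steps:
d(O) = O**3 (d(O) = O**2*(O + 0) = O**2*O = O**3)
(N(W - 278) + d(-295))/(E(42) - 375134) = (-114/(85 - 278) + (-295)**3)/(342 - 375134) = (-114/(-193) - 25672375)/(-374792) = (-114*(-1/193) - 25672375)*(-1/374792) = (114/193 - 25672375)*(-1/374792) = -4954768261/193*(-1/374792) = 4954768261/72334856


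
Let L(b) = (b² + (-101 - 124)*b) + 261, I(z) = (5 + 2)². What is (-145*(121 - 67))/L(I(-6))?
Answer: 7830/8363 ≈ 0.93627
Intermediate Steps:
I(z) = 49 (I(z) = 7² = 49)
L(b) = 261 + b² - 225*b (L(b) = (b² - 225*b) + 261 = 261 + b² - 225*b)
(-145*(121 - 67))/L(I(-6)) = (-145*(121 - 67))/(261 + 49² - 225*49) = (-145*54)/(261 + 2401 - 11025) = -7830/(-8363) = -7830*(-1/8363) = 7830/8363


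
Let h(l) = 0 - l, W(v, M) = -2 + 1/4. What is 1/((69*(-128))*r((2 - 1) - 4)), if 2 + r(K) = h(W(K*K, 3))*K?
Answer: 1/64032 ≈ 1.5617e-5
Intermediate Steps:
W(v, M) = -7/4 (W(v, M) = -2 + ¼ = -7/4)
h(l) = -l
r(K) = -2 + 7*K/4 (r(K) = -2 + (-1*(-7/4))*K = -2 + 7*K/4)
1/((69*(-128))*r((2 - 1) - 4)) = 1/((69*(-128))*(-2 + 7*((2 - 1) - 4)/4)) = 1/(-8832*(-2 + 7*(1 - 4)/4)) = 1/(-8832*(-2 + (7/4)*(-3))) = 1/(-8832*(-2 - 21/4)) = 1/(-8832*(-29/4)) = 1/64032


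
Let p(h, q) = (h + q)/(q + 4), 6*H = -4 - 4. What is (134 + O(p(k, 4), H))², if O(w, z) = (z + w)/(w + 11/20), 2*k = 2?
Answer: 353778481/19881 ≈ 17795.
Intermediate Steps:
k = 1 (k = (½)*2 = 1)
H = -4/3 (H = (-4 - 4)/6 = (⅙)*(-8) = -4/3 ≈ -1.3333)
p(h, q) = (h + q)/(4 + q)
O(w, z) = (w + z)/(11/20 + w) (O(w, z) = (w + z)/(w + 11*(1/20)) = (w + z)/(w + 11/20) = (w + z)/(11/20 + w))
(134 + O(p(k, 4), H))² = (134 + 20*((1 + 4)/(4 + 4) - 4/3)/(11 + 20*((1 + 4)/(4 + 4))))² = (134 + 20*(5/8 - 4/3)/(11 + 20*(5/8)))² = (134 + 20*(-17/24)/(11 + 25/2))² = (134 + 20*(-17/24)/(47/2))² = (134 + 20*(2/47)*(-17/24))² = (134 - 85/141)² = (18809/141)² = 353778481/19881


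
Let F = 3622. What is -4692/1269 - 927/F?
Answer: -6056929/1532106 ≈ -3.9533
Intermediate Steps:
-4692/1269 - 927/F = -4692/1269 - 927/3622 = -4692*1/1269 - 927*1/3622 = -1564/423 - 927/3622 = -6056929/1532106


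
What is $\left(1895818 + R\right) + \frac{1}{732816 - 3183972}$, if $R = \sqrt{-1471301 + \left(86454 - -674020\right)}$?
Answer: $\frac{4646945665607}{2451156} + i \sqrt{710827} \approx 1.8958 \cdot 10^{6} + 843.11 i$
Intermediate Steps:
$R = i \sqrt{710827}$ ($R = \sqrt{-1471301 + \left(86454 + 674020\right)} = \sqrt{-1471301 + 760474} = \sqrt{-710827} = i \sqrt{710827} \approx 843.11 i$)
$\left(1895818 + R\right) + \frac{1}{732816 - 3183972} = \left(1895818 + i \sqrt{710827}\right) + \frac{1}{732816 - 3183972} = \left(1895818 + i \sqrt{710827}\right) + \frac{1}{-2451156} = \left(1895818 + i \sqrt{710827}\right) - \frac{1}{2451156} = \frac{4646945665607}{2451156} + i \sqrt{710827}$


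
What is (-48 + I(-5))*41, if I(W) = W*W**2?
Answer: -7093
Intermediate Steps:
I(W) = W**3
(-48 + I(-5))*41 = (-48 + (-5)**3)*41 = (-48 - 125)*41 = -173*41 = -7093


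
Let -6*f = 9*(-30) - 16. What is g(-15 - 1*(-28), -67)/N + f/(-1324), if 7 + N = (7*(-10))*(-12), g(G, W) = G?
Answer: -67483/3308676 ≈ -0.020396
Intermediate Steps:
f = 143/3 (f = -(9*(-30) - 16)/6 = -(-270 - 16)/6 = -⅙*(-286) = 143/3 ≈ 47.667)
N = 833 (N = -7 + (7*(-10))*(-12) = -7 - 70*(-12) = -7 + 840 = 833)
g(-15 - 1*(-28), -67)/N + f/(-1324) = (-15 - 1*(-28))/833 + (143/3)/(-1324) = (-15 + 28)*(1/833) + (143/3)*(-1/1324) = 13*(1/833) - 143/3972 = 13/833 - 143/3972 = -67483/3308676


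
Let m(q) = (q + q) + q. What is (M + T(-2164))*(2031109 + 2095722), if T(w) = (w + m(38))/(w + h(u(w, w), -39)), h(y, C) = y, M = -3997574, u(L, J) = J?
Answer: -35700179604497241/2164 ≈ -1.6497e+13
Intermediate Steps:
m(q) = 3*q (m(q) = 2*q + q = 3*q)
T(w) = (114 + w)/(2*w) (T(w) = (w + 3*38)/(w + w) = (w + 114)/((2*w)) = (114 + w)*(1/(2*w)) = (114 + w)/(2*w))
(M + T(-2164))*(2031109 + 2095722) = (-3997574 + (½)*(114 - 2164)/(-2164))*(2031109 + 2095722) = (-3997574 + (½)*(-1/2164)*(-2050))*4126831 = (-3997574 + 1025/2164)*4126831 = -8650749111/2164*4126831 = -35700179604497241/2164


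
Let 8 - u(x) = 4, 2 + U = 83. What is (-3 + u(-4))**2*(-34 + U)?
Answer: 47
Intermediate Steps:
U = 81 (U = -2 + 83 = 81)
u(x) = 4 (u(x) = 8 - 1*4 = 8 - 4 = 4)
(-3 + u(-4))**2*(-34 + U) = (-3 + 4)**2*(-34 + 81) = 1**2*47 = 1*47 = 47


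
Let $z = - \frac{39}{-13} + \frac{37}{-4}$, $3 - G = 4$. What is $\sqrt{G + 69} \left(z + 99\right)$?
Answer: $\frac{371 \sqrt{17}}{2} \approx 764.84$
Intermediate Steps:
$G = -1$ ($G = 3 - 4 = -1$)
$z = - \frac{25}{4}$ ($z = \left(-39\right) \left(- \frac{1}{13}\right) + 37 \left(- \frac{1}{4}\right) = 3 - \frac{37}{4} = - \frac{25}{4} \approx -6.25$)
$\sqrt{G + 69} \left(z + 99\right) = \sqrt{-1 + 69} \left(- \frac{25}{4} + 99\right) = \sqrt{68} \cdot \frac{371}{4} = 2 \sqrt{17} \cdot \frac{371}{4} = \frac{371 \sqrt{17}}{2}$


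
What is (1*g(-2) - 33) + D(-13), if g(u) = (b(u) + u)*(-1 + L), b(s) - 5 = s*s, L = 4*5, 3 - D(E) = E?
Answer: 116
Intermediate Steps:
D(E) = 3 - E
L = 20
b(s) = 5 + s**2 (b(s) = 5 + s*s = 5 + s**2)
g(u) = 95 + 19*u + 19*u**2 (g(u) = ((5 + u**2) + u)*(-1 + 20) = (5 + u + u**2)*19 = 95 + 19*u + 19*u**2)
(1*g(-2) - 33) + D(-13) = (1*(95 + 19*(-2) + 19*(-2)**2) - 33) + (3 - 1*(-13)) = (1*(95 - 38 + 19*4) - 33) + (3 + 13) = (1*(95 - 38 + 76) - 33) + 16 = (1*133 - 33) + 16 = (133 - 33) + 16 = 100 + 16 = 116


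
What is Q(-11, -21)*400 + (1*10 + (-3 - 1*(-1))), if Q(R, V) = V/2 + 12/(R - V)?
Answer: -3712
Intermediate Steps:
Q(R, V) = V/2 + 12/(R - V) (Q(R, V) = V*(½) + 12/(R - V) = V/2 + 12/(R - V))
Q(-11, -21)*400 + (1*10 + (-3 - 1*(-1))) = ((24 - 1*(-21)² - 11*(-21))/(2*(-11 - 1*(-21))))*400 + (1*10 + (-3 - 1*(-1))) = ((24 - 1*441 + 231)/(2*(-11 + 21)))*400 + (10 + (-3 + 1)) = ((½)*(24 - 441 + 231)/10)*400 + (10 - 2) = ((½)*(⅒)*(-186))*400 + 8 = -93/10*400 + 8 = -3720 + 8 = -3712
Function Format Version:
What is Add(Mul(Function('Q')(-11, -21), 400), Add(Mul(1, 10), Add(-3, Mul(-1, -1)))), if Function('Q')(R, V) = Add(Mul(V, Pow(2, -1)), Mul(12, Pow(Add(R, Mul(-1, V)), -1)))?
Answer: -3712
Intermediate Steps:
Function('Q')(R, V) = Add(Mul(Rational(1, 2), V), Mul(12, Pow(Add(R, Mul(-1, V)), -1))) (Function('Q')(R, V) = Add(Mul(V, Rational(1, 2)), Mul(12, Pow(Add(R, Mul(-1, V)), -1))) = Add(Mul(Rational(1, 2), V), Mul(12, Pow(Add(R, Mul(-1, V)), -1))))
Add(Mul(Function('Q')(-11, -21), 400), Add(Mul(1, 10), Add(-3, Mul(-1, -1)))) = Add(Mul(Mul(Rational(1, 2), Pow(Add(-11, Mul(-1, -21)), -1), Add(24, Mul(-1, Pow(-21, 2)), Mul(-11, -21))), 400), Add(Mul(1, 10), Add(-3, Mul(-1, -1)))) = Add(Mul(Mul(Rational(1, 2), Pow(Add(-11, 21), -1), Add(24, Mul(-1, 441), 231)), 400), Add(10, Add(-3, 1))) = Add(Mul(Mul(Rational(1, 2), Pow(10, -1), Add(24, -441, 231)), 400), Add(10, -2)) = Add(Mul(Mul(Rational(1, 2), Rational(1, 10), -186), 400), 8) = Add(Mul(Rational(-93, 10), 400), 8) = Add(-3720, 8) = -3712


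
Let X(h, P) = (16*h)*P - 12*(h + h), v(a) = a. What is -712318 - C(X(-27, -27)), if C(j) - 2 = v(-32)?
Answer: -712288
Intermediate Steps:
X(h, P) = -24*h + 16*P*h (X(h, P) = 16*P*h - 24*h = -24*h + 16*P*h)
C(j) = -30 (C(j) = 2 - 32 = -30)
-712318 - C(X(-27, -27)) = -712318 - 1*(-30) = -712318 + 30 = -712288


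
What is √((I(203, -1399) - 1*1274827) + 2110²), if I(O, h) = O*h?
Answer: 2*√723319 ≈ 1701.0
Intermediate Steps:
√((I(203, -1399) - 1*1274827) + 2110²) = √((203*(-1399) - 1*1274827) + 2110²) = √((-283997 - 1274827) + 4452100) = √(-1558824 + 4452100) = √2893276 = 2*√723319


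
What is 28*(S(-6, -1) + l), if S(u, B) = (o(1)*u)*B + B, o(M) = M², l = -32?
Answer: -756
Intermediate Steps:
S(u, B) = B + B*u (S(u, B) = (1²*u)*B + B = (1*u)*B + B = u*B + B = B*u + B = B + B*u)
28*(S(-6, -1) + l) = 28*(-(1 - 6) - 32) = 28*(-1*(-5) - 32) = 28*(5 - 32) = 28*(-27) = -756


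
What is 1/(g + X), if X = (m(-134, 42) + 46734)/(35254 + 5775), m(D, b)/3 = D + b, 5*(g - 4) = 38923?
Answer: 2305/17955333 ≈ 0.00012837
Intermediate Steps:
g = 38943/5 (g = 4 + (⅕)*38923 = 4 + 38923/5 = 38943/5 ≈ 7788.6)
m(D, b) = 3*D + 3*b (m(D, b) = 3*(D + b) = 3*D + 3*b)
X = 522/461 (X = ((3*(-134) + 3*42) + 46734)/(35254 + 5775) = ((-402 + 126) + 46734)/41029 = (-276 + 46734)*(1/41029) = 46458*(1/41029) = 522/461 ≈ 1.1323)
1/(g + X) = 1/(38943/5 + 522/461) = 1/(17955333/2305) = 2305/17955333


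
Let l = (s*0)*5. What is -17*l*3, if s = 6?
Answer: 0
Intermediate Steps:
l = 0 (l = (6*0)*5 = 0*5 = 0)
-17*l*3 = -17*0*3 = 0*3 = 0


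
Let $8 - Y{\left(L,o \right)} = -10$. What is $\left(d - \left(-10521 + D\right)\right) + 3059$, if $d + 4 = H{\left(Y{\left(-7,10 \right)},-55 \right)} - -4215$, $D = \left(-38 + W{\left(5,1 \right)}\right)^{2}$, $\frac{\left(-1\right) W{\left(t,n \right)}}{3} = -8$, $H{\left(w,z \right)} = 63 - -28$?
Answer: $17686$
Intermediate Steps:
$Y{\left(L,o \right)} = 18$ ($Y{\left(L,o \right)} = 8 - -10 = 8 + 10 = 18$)
$H{\left(w,z \right)} = 91$ ($H{\left(w,z \right)} = 63 + 28 = 91$)
$W{\left(t,n \right)} = 24$ ($W{\left(t,n \right)} = \left(-3\right) \left(-8\right) = 24$)
$D = 196$ ($D = \left(-38 + 24\right)^{2} = \left(-14\right)^{2} = 196$)
$d = 4302$ ($d = -4 + \left(91 - -4215\right) = -4 + \left(91 + 4215\right) = -4 + 4306 = 4302$)
$\left(d - \left(-10521 + D\right)\right) + 3059 = \left(4302 + \left(167 \cdot 63 - 196\right)\right) + 3059 = \left(4302 + \left(10521 - 196\right)\right) + 3059 = \left(4302 + 10325\right) + 3059 = 14627 + 3059 = 17686$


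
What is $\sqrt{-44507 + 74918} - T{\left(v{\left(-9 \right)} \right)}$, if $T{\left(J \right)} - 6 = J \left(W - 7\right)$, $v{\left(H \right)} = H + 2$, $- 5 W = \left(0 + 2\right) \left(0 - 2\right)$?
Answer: $- \frac{247}{5} + 3 \sqrt{3379} \approx 124.99$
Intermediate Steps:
$W = \frac{4}{5}$ ($W = - \frac{\left(0 + 2\right) \left(0 - 2\right)}{5} = - \frac{2 \left(-2\right)}{5} = \left(- \frac{1}{5}\right) \left(-4\right) = \frac{4}{5} \approx 0.8$)
$v{\left(H \right)} = 2 + H$
$T{\left(J \right)} = 6 - \frac{31 J}{5}$ ($T{\left(J \right)} = 6 + J \left(\frac{4}{5} - 7\right) = 6 + J \left(- \frac{31}{5}\right) = 6 - \frac{31 J}{5}$)
$\sqrt{-44507 + 74918} - T{\left(v{\left(-9 \right)} \right)} = \sqrt{-44507 + 74918} - \left(6 - \frac{31 \left(2 - 9\right)}{5}\right) = \sqrt{30411} - \left(6 - - \frac{217}{5}\right) = 3 \sqrt{3379} - \left(6 + \frac{217}{5}\right) = 3 \sqrt{3379} - \frac{247}{5} = - \frac{247}{5} + 3 \sqrt{3379}$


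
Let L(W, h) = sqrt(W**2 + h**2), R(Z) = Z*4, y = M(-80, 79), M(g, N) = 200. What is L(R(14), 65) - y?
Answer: -200 + sqrt(7361) ≈ -114.20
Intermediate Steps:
y = 200
R(Z) = 4*Z
L(R(14), 65) - y = sqrt((4*14)**2 + 65**2) - 1*200 = sqrt(56**2 + 4225) - 200 = sqrt(3136 + 4225) - 200 = sqrt(7361) - 200 = -200 + sqrt(7361)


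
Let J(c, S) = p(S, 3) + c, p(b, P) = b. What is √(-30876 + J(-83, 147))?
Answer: 2*I*√7703 ≈ 175.53*I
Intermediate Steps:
J(c, S) = S + c
√(-30876 + J(-83, 147)) = √(-30876 + (147 - 83)) = √(-30876 + 64) = √(-30812) = 2*I*√7703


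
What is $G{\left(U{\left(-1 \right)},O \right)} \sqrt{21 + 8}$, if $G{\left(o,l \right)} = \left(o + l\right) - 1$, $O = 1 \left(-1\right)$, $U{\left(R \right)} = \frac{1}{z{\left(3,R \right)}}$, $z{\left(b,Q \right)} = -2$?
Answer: $- \frac{5 \sqrt{29}}{2} \approx -13.463$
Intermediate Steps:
$U{\left(R \right)} = - \frac{1}{2}$ ($U{\left(R \right)} = \frac{1}{-2} = - \frac{1}{2}$)
$O = -1$
$G{\left(o,l \right)} = -1 + l + o$ ($G{\left(o,l \right)} = \left(l + o\right) - 1 = -1 + l + o$)
$G{\left(U{\left(-1 \right)},O \right)} \sqrt{21 + 8} = \left(-1 - 1 - \frac{1}{2}\right) \sqrt{21 + 8} = - \frac{5 \sqrt{29}}{2}$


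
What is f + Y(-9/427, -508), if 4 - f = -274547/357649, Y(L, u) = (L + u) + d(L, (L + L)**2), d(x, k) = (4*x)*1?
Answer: -76867788628/152716123 ≈ -503.34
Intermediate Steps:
d(x, k) = 4*x
Y(L, u) = u + 5*L (Y(L, u) = (L + u) + 4*L = u + 5*L)
f = 1705143/357649 (f = 4 - (-274547)/357649 = 4 - 1*(-274547/357649) = 4 + 274547/357649 = 1705143/357649 ≈ 4.7676)
f + Y(-9/427, -508) = 1705143/357649 + (-508 + 5*(-9/427)) = 1705143/357649 + (-508 - 45/427) = 1705143/357649 - 216961/427 = -76867788628/152716123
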